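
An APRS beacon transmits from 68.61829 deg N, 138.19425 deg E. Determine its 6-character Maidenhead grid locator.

PP98co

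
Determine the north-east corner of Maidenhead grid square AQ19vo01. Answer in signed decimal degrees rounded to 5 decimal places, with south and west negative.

79.59167, -176.24167

Field A=0, Q=16: +0·20° lon, +16·10° lat → SW at lon -180°, lat 70°.
Square 1, 9: +1·2° lon, +9·1° lat → SW at lon -178°, lat 79°.
Subsquare v=21, o=14: +21·0.0833333° lon, +14·0.0416667° lat → SW at lon -176.25°, lat 79.5833°.
Extended square 0, 1: +0·0.00833333° lon, +1·0.00416667° lat → SW at lon -176.25°, lat 79.5875°.
Cell spans 0.00833333° lon × 0.00416667° lat. NE corner is SW corner plus one full cell.
latitude 79.59167, longitude -176.24167.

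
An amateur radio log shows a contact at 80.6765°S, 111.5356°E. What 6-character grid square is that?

OA59sh

Shift to the Maidenhead origin (180°W, 90°S): lon 291.5356, lat 9.3235.
Field (20°×10°, letters A–R): lon ⌊291.5356/20⌋ = 14 → O; lat ⌊9.3235/10⌋ = 0 → A.
Square (2°×1°, digits 0–9): lon ⌊11.5356/2⌋ = 5; lat ⌊9.3235/1⌋ = 9.
Subsquare (5′×2.5′, letters a–x): lon ⌊1.5356/0.0833333⌋ = 18 → s; lat ⌊0.3235/0.0416667⌋ = 7 → h.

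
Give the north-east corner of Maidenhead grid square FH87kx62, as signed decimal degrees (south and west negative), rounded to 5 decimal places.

Field F=5, H=7: +5·20° lon, +7·10° lat → SW at lon -80°, lat -20°.
Square 8, 7: +8·2° lon, +7·1° lat → SW at lon -64°, lat -13°.
Subsquare k=10, x=23: +10·0.0833333° lon, +23·0.0416667° lat → SW at lon -63.1667°, lat -12.0417°.
Extended square 6, 2: +6·0.00833333° lon, +2·0.00416667° lat → SW at lon -63.1167°, lat -12.0333°.
Cell spans 0.00833333° lon × 0.00416667° lat. NE corner is SW corner plus one full cell.
latitude -12.02917, longitude -63.10833.

-12.02917, -63.10833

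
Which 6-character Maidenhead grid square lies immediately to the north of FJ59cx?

FK50ca

Latitude subsquare x = 23; +1 → 24, wraps to 0 = a, carry into square.
Latitude square 9; +1 → 10, wraps to 0, carry into field.
Latitude field J = 9; +1 → 10 = K.
The longitude characters are unchanged.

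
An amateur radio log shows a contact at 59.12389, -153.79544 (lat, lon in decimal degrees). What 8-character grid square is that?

Shift to the Maidenhead origin (180°W, 90°S): lon 26.20456, lat 149.12389.
Field: 26.20456/20 → 1 → B, 149.12389/10 → 14 → O; chars BO.
Square: 6.20456/2 → 3, 9.12389/1 → 9; chars 39.
Subsquare: 0.20456/0.0833333 → 2 → c, 0.12389/0.0416667 → 2 → c; chars cc.
Extended square: 0.03789/0.00833333 → 4, 0.04056/0.00416667 → 9; chars 49.

BO39cc49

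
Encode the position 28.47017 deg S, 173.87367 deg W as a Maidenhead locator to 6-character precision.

Add 180° to longitude and 90° to latitude: 6.1263, 61.5298.
Field: lon ⌊6.1263/20⌋ = 0 → A; lat ⌊61.5298/10⌋ = 6 → G.
Square: lon ⌊6.1263/2⌋ = 3; lat ⌊1.5298/1⌋ = 1.
Subsquare: lon ⌊0.1263/0.0833333⌋ = 1 → b; lat ⌊0.5298/0.0416667⌋ = 12 → m.

AG31bm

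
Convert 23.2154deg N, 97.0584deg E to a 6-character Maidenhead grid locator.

NL83mf

Add 180° to longitude and 90° to latitude: 277.0584, 113.2154.
Field: 277.0584/20 → 13 → N, 113.2154/10 → 11 → L; chars NL.
Square: 17.0584/2 → 8, 3.2154/1 → 3; chars 83.
Subsquare: 1.0584/0.0833333 → 12 → m, 0.2154/0.0416667 → 5 → f; chars mf.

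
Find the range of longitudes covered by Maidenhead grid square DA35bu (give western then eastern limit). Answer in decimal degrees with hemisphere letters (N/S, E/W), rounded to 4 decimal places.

Field D=3, A=0: +3·20° lon, +0·10° lat → SW at lon -120°, lat -90°.
Square 3, 5: +3·2° lon, +5·1° lat → SW at lon -114°, lat -85°.
Subsquare b=1, u=20: +1·0.0833333° lon, +20·0.0416667° lat → SW at lon -113.917°, lat -84.1667°.
Cell spans 0.0833333° lon × 0.0416667° lat.
west 113.9167° W, east 113.8333° W.

113.9167° W, 113.8333° W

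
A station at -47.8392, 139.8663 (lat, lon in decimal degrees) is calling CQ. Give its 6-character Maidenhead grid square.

PE92wd

Shift to the Maidenhead origin (180°W, 90°S): lon 319.8663, lat 42.1608.
Field: lon ⌊319.8663/20⌋ = 15 → P; lat ⌊42.1608/10⌋ = 4 → E.
Square: lon ⌊19.8663/2⌋ = 9; lat ⌊2.1608/1⌋ = 2.
Subsquare: lon ⌊1.8663/0.0833333⌋ = 22 → w; lat ⌊0.1608/0.0416667⌋ = 3 → d.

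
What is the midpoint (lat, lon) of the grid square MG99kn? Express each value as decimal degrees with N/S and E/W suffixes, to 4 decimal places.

Field M=12, G=6: +12·20° lon, +6·10° lat → SW at lon 60°, lat -30°.
Square 9, 9: +9·2° lon, +9·1° lat → SW at lon 78°, lat -21°.
Subsquare k=10, n=13: +10·0.0833333° lon, +13·0.0416667° lat → SW at lon 78.8333°, lat -20.4583°.
Cell spans 0.0833333° lon × 0.0416667° lat. Centre is SW corner plus half of each.
latitude 20.4375° S, longitude 78.8750° E.

20.4375° S, 78.8750° E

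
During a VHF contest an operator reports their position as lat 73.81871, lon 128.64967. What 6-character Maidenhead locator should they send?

Add 180° to longitude and 90° to latitude: 308.6497, 163.8187.
Field (20°×10°, letters A–R): 308.6497/20 → 15 → P, 163.8187/10 → 16 → Q; chars PQ.
Square (2°×1°, digits 0–9): 8.6497/2 → 4, 3.8187/1 → 3; chars 43.
Subsquare (5′×2.5′, letters a–x): 0.6497/0.0833333 → 7 → h, 0.8187/0.0416667 → 19 → t; chars ht.

PQ43ht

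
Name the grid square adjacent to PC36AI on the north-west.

Longitude subsquare a = 0; −1 → -1, wraps to 23 = x, carry into square.
Longitude square 3; −1 → 2.
Latitude subsquare i = 8; +1 → 9 = j.

PC26xj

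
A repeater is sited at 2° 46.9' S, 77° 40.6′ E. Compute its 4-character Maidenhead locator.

MI87

Offset from 180°W / 90°S: lon 257.68°, lat 87.22°.
Field: lon ⌊257.68/20⌋ = 12 → M; lat ⌊87.22/10⌋ = 8 → I.
Square: lon ⌊17.68/2⌋ = 8; lat ⌊7.22/1⌋ = 7.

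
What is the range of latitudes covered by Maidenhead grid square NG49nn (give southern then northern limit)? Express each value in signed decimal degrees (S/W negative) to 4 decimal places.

-20.4583, -20.4167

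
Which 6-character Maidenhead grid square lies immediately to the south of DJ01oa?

DJ00ox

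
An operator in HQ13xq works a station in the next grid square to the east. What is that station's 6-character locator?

HQ23aq

Longitude subsquare x = 23; +1 → 24, wraps to 0 = a, carry into square.
Longitude square 1; +1 → 2.
The latitude characters are unchanged.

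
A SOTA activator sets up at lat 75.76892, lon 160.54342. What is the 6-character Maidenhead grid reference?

Shift to the Maidenhead origin (180°W, 90°S): lon 340.5434, lat 165.7689.
Field: lon ⌊340.5434/20⌋ = 17 → R; lat ⌊165.7689/10⌋ = 16 → Q.
Square: lon ⌊0.5434/2⌋ = 0; lat ⌊5.7689/1⌋ = 5.
Subsquare: lon ⌊0.5434/0.0833333⌋ = 6 → g; lat ⌊0.7689/0.0416667⌋ = 18 → s.

RQ05gs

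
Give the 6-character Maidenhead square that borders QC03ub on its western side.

QC03tb

Longitude subsquare u = 20; −1 → 19 = t.
The latitude characters are unchanged.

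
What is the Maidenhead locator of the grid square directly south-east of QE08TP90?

Longitude extended square 9; +1 → 10, wraps to 0, carry into subsquare.
Longitude subsquare t = 19; +1 → 20 = u.
Latitude extended square 0; −1 → -1, wraps to 9, carry into subsquare.
Latitude subsquare p = 15; −1 → 14 = o.

QE08uo09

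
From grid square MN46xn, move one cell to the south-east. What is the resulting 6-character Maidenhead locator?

MN56am

Longitude subsquare x = 23; +1 → 24, wraps to 0 = a, carry into square.
Longitude square 4; +1 → 5.
Latitude subsquare n = 13; −1 → 12 = m.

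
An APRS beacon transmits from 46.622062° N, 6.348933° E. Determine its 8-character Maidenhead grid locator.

JN36eo19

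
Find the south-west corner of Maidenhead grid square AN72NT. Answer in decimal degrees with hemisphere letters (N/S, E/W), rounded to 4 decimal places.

Field A=0, N=13: +0·20° lon, +13·10° lat → SW at lon -180°, lat 40°.
Square 7, 2: +7·2° lon, +2·1° lat → SW at lon -166°, lat 42°.
Subsquare n=13, t=19: +13·0.0833333° lon, +19·0.0416667° lat → SW at lon -164.917°, lat 42.7917°.
latitude 42.7917° N, longitude 164.9167° W.

42.7917° N, 164.9167° W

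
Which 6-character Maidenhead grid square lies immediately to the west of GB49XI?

GB49wi

Longitude subsquare x = 23; −1 → 22 = w.
The latitude characters are unchanged.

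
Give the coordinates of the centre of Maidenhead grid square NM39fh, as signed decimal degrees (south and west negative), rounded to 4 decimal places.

Field N=13, M=12: +13·20° lon, +12·10° lat → SW at lon 80°, lat 30°.
Square 3, 9: +3·2° lon, +9·1° lat → SW at lon 86°, lat 39°.
Subsquare f=5, h=7: +5·0.0833333° lon, +7·0.0416667° lat → SW at lon 86.4167°, lat 39.2917°.
Cell spans 0.0833333° lon × 0.0416667° lat. Centre is SW corner plus half of each.
latitude 39.3125, longitude 86.4583.

39.3125, 86.4583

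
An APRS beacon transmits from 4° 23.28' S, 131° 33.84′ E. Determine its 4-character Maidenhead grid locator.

PI55

Add 180° to longitude and 90° to latitude: 311.56, 85.61.
Field: 311.56/20 → 15 → P, 85.61/10 → 8 → I; chars PI.
Square: 11.56/2 → 5, 5.61/1 → 5; chars 55.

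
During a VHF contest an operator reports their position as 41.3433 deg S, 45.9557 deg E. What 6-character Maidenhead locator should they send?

LE28xp

Shift to the Maidenhead origin (180°W, 90°S): lon 225.9557, lat 48.6567.
Field: 225.9557/20 → 11 → L, 48.6567/10 → 4 → E; chars LE.
Square: 5.9557/2 → 2, 8.6567/1 → 8; chars 28.
Subsquare: 1.9557/0.0833333 → 23 → x, 0.6567/0.0416667 → 15 → p; chars xp.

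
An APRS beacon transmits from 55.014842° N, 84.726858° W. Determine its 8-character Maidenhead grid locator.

Add 180° to longitude and 90° to latitude: 95.27314, 145.01484.
Field: lon ⌊95.27314/20⌋ = 4 → E; lat ⌊145.01484/10⌋ = 14 → O.
Square: lon ⌊15.27314/2⌋ = 7; lat ⌊5.01484/1⌋ = 5.
Subsquare: lon ⌊1.27314/0.0833333⌋ = 15 → p; lat ⌊0.01484/0.0416667⌋ = 0 → a.
Extended square: lon ⌊0.02314/0.00833333⌋ = 2; lat ⌊0.01484/0.00416667⌋ = 3.

EO75pa23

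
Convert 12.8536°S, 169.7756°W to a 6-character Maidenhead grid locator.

Offset from 180°W / 90°S: lon 10.2244°, lat 77.1464°.
Field (20°×10°, letters A–R): lon ⌊10.2244/20⌋ = 0 → A; lat ⌊77.1464/10⌋ = 7 → H.
Square (2°×1°, digits 0–9): lon ⌊10.2244/2⌋ = 5; lat ⌊7.1464/1⌋ = 7.
Subsquare (5′×2.5′, letters a–x): lon ⌊0.2244/0.0833333⌋ = 2 → c; lat ⌊0.1464/0.0416667⌋ = 3 → d.

AH57cd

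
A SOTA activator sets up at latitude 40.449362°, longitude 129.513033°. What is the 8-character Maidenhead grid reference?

PN40sk17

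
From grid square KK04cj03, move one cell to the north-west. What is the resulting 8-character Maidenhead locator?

KK04bj94

Longitude extended square 0; −1 → -1, wraps to 9, carry into subsquare.
Longitude subsquare c = 2; −1 → 1 = b.
Latitude extended square 3; +1 → 4.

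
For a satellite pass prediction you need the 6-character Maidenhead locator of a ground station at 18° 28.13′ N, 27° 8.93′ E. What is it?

KK38nl

Add 180° to longitude and 90° to latitude: 207.1488, 108.4688.
Field: 207.1488/20 → 10 → K, 108.4688/10 → 10 → K; chars KK.
Square: 7.1488/2 → 3, 8.4688/1 → 8; chars 38.
Subsquare: 1.1488/0.0833333 → 13 → n, 0.4688/0.0416667 → 11 → l; chars nl.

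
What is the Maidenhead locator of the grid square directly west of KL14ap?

Longitude subsquare a = 0; −1 → -1, wraps to 23 = x, carry into square.
Longitude square 1; −1 → 0.
The latitude characters are unchanged.

KL04xp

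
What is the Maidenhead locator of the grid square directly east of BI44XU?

Longitude subsquare x = 23; +1 → 24, wraps to 0 = a, carry into square.
Longitude square 4; +1 → 5.
The latitude characters are unchanged.

BI54au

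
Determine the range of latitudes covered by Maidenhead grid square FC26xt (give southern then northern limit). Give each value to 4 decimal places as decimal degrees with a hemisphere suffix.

Field F=5, C=2: +5·20° lon, +2·10° lat → SW at lon -80°, lat -70°.
Square 2, 6: +2·2° lon, +6·1° lat → SW at lon -76°, lat -64°.
Subsquare x=23, t=19: +23·0.0833333° lon, +19·0.0416667° lat → SW at lon -74.0833°, lat -63.2083°.
Cell spans 0.0833333° lon × 0.0416667° lat.
south 63.2083° S, north 63.1667° S.

63.2083° S, 63.1667° S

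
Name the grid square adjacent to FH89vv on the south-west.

FH89uu

Longitude subsquare v = 21; −1 → 20 = u.
Latitude subsquare v = 21; −1 → 20 = u.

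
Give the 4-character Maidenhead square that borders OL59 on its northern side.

OM50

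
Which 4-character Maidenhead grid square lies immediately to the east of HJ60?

HJ70

Longitude square 6; +1 → 7.
The latitude characters are unchanged.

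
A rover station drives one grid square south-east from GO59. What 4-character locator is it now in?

GO68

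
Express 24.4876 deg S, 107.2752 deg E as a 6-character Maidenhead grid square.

Shift to the Maidenhead origin (180°W, 90°S): lon 287.2752, lat 65.5124.
Field: 287.2752/20 → 14 → O, 65.5124/10 → 6 → G; chars OG.
Square: 7.2752/2 → 3, 5.5124/1 → 5; chars 35.
Subsquare: 1.2752/0.0833333 → 15 → p, 0.5124/0.0416667 → 12 → m; chars pm.

OG35pm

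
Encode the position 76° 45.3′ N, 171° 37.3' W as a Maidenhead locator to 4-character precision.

Shift to the Maidenhead origin (180°W, 90°S): lon 8.38, lat 166.75.
Field: 8.38/20 → 0 → A, 166.75/10 → 16 → Q; chars AQ.
Square: 8.38/2 → 4, 6.75/1 → 6; chars 46.

AQ46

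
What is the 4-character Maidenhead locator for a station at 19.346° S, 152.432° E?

Offset from 180°W / 90°S: lon 332.43°, lat 70.65°.
Field: lon ⌊332.43/20⌋ = 16 → Q; lat ⌊70.65/10⌋ = 7 → H.
Square: lon ⌊12.43/2⌋ = 6; lat ⌊0.65/1⌋ = 0.

QH60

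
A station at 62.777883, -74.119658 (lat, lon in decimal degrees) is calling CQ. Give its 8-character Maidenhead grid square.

FP22ws56

Shift to the Maidenhead origin (180°W, 90°S): lon 105.88034, lat 152.77788.
Field: lon ⌊105.88034/20⌋ = 5 → F; lat ⌊152.77788/10⌋ = 15 → P.
Square: lon ⌊5.88034/2⌋ = 2; lat ⌊2.77788/1⌋ = 2.
Subsquare: lon ⌊1.88034/0.0833333⌋ = 22 → w; lat ⌊0.77788/0.0416667⌋ = 18 → s.
Extended square: lon ⌊0.04701/0.00833333⌋ = 5; lat ⌊0.02788/0.00416667⌋ = 6.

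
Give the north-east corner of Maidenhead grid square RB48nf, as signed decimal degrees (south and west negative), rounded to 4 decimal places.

Field R=17, B=1: +17·20° lon, +1·10° lat → SW at lon 160°, lat -80°.
Square 4, 8: +4·2° lon, +8·1° lat → SW at lon 168°, lat -72°.
Subsquare n=13, f=5: +13·0.0833333° lon, +5·0.0416667° lat → SW at lon 169.083°, lat -71.7917°.
Cell spans 0.0833333° lon × 0.0416667° lat. NE corner is SW corner plus one full cell.
latitude -71.7500, longitude 169.1667.

-71.7500, 169.1667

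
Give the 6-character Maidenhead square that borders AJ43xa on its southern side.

AJ42xx

Latitude subsquare a = 0; −1 → -1, wraps to 23 = x, carry into square.
Latitude square 3; −1 → 2.
The longitude characters are unchanged.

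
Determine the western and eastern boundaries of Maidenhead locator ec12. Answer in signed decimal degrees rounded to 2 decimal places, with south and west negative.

Field E=4, C=2: +4·20° lon, +2·10° lat → SW at lon -100°, lat -70°.
Square 1, 2: +1·2° lon, +2·1° lat → SW at lon -98°, lat -68°.
Cell spans 2° lon × 1° lat.
west -98.00, east -96.00.

-98.00, -96.00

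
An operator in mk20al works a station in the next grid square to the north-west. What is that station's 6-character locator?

Longitude subsquare a = 0; −1 → -1, wraps to 23 = x, carry into square.
Longitude square 2; −1 → 1.
Latitude subsquare l = 11; +1 → 12 = m.

MK10xm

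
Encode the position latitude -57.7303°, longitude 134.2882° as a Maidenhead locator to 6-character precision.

Add 180° to longitude and 90° to latitude: 314.2882, 32.2697.
Field: lon ⌊314.2882/20⌋ = 15 → P; lat ⌊32.2697/10⌋ = 3 → D.
Square: lon ⌊14.2882/2⌋ = 7; lat ⌊2.2697/1⌋ = 2.
Subsquare: lon ⌊0.2882/0.0833333⌋ = 3 → d; lat ⌊0.2697/0.0416667⌋ = 6 → g.

PD72dg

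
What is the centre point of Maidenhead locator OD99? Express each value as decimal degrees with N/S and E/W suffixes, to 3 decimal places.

Field O=14, D=3: +14·20° lon, +3·10° lat → SW at lon 100°, lat -60°.
Square 9, 9: +9·2° lon, +9·1° lat → SW at lon 118°, lat -51°.
Cell spans 2° lon × 1° lat. Centre is SW corner plus half of each.
latitude 50.500° S, longitude 119.000° E.

50.500° S, 119.000° E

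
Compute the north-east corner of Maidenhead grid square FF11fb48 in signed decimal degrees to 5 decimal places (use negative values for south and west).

-38.92083, -77.54167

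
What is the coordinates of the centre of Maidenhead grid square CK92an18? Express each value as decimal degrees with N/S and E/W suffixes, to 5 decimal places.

Field C=2, K=10: +2·20° lon, +10·10° lat → SW at lon -140°, lat 10°.
Square 9, 2: +9·2° lon, +2·1° lat → SW at lon -122°, lat 12°.
Subsquare a=0, n=13: +0·0.0833333° lon, +13·0.0416667° lat → SW at lon -122°, lat 12.5417°.
Extended square 1, 8: +1·0.00833333° lon, +8·0.00416667° lat → SW at lon -121.992°, lat 12.575°.
Cell spans 0.00833333° lon × 0.00416667° lat. Centre is SW corner plus half of each.
latitude 12.57708° N, longitude 121.98750° W.

12.57708° N, 121.98750° W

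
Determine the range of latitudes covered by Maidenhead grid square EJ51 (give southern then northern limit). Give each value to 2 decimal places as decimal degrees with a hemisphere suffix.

1.00° N, 2.00° N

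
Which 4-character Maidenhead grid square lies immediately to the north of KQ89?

KR80

Latitude square 9; +1 → 10, wraps to 0, carry into field.
Latitude field Q = 16; +1 → 17 = R.
The longitude characters are unchanged.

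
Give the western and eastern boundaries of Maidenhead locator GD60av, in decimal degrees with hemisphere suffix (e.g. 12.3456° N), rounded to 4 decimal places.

48.0000° W, 47.9167° W

Field G=6, D=3: +6·20° lon, +3·10° lat → SW at lon -60°, lat -60°.
Square 6, 0: +6·2° lon, +0·1° lat → SW at lon -48°, lat -60°.
Subsquare a=0, v=21: +0·0.0833333° lon, +21·0.0416667° lat → SW at lon -48°, lat -59.125°.
Cell spans 0.0833333° lon × 0.0416667° lat.
west 48.0000° W, east 47.9167° W.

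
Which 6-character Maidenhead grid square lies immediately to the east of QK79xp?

QK89ap

Longitude subsquare x = 23; +1 → 24, wraps to 0 = a, carry into square.
Longitude square 7; +1 → 8.
The latitude characters are unchanged.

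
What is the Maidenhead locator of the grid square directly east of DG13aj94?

DG13bj04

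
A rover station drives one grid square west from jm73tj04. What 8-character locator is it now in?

Longitude extended square 0; −1 → -1, wraps to 9, carry into subsquare.
Longitude subsquare t = 19; −1 → 18 = s.
The latitude characters are unchanged.

JM73sj94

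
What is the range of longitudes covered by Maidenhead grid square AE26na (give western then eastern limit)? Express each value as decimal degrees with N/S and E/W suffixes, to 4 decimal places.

174.9167° W, 174.8333° W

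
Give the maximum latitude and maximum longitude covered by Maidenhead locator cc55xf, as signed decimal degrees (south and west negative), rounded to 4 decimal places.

-64.7500, -128.0000

Field C=2, C=2: +2·20° lon, +2·10° lat → SW at lon -140°, lat -70°.
Square 5, 5: +5·2° lon, +5·1° lat → SW at lon -130°, lat -65°.
Subsquare x=23, f=5: +23·0.0833333° lon, +5·0.0416667° lat → SW at lon -128.083°, lat -64.7917°.
Cell spans 0.0833333° lon × 0.0416667° lat. NE corner is SW corner plus one full cell.
latitude -64.7500, longitude -128.0000.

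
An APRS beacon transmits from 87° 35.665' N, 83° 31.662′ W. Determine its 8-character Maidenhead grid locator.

ER87fo62

Add 180° to longitude and 90° to latitude: 96.47230, 177.59442.
Field: lon ⌊96.47230/20⌋ = 4 → E; lat ⌊177.59442/10⌋ = 17 → R.
Square: lon ⌊16.47230/2⌋ = 8; lat ⌊7.59442/1⌋ = 7.
Subsquare: lon ⌊0.47230/0.0833333⌋ = 5 → f; lat ⌊0.59442/0.0416667⌋ = 14 → o.
Extended square: lon ⌊0.05563/0.00833333⌋ = 6; lat ⌊0.01108/0.00416667⌋ = 2.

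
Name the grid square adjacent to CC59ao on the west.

Longitude subsquare a = 0; −1 → -1, wraps to 23 = x, carry into square.
Longitude square 5; −1 → 4.
The latitude characters are unchanged.

CC49xo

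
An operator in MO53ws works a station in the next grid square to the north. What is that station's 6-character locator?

Latitude subsquare s = 18; +1 → 19 = t.
The longitude characters are unchanged.

MO53wt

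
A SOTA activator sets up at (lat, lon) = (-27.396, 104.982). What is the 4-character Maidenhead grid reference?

OG22

Add 180° to longitude and 90° to latitude: 284.98, 62.60.
Field: 284.98/20 → 14 → O, 62.60/10 → 6 → G; chars OG.
Square: 4.98/2 → 2, 2.60/1 → 2; chars 22.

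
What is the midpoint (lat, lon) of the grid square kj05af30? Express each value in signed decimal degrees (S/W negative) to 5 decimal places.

Field K=10, J=9: +10·20° lon, +9·10° lat → SW at lon 20°, lat 0°.
Square 0, 5: +0·2° lon, +5·1° lat → SW at lon 20°, lat 5°.
Subsquare a=0, f=5: +0·0.0833333° lon, +5·0.0416667° lat → SW at lon 20°, lat 5.20833°.
Extended square 3, 0: +3·0.00833333° lon, +0·0.00416667° lat → SW at lon 20.025°, lat 5.20833°.
Cell spans 0.00833333° lon × 0.00416667° lat. Centre is SW corner plus half of each.
latitude 5.21042, longitude 20.02917.

5.21042, 20.02917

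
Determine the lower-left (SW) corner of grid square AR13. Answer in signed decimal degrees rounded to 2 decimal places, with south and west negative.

83.00, -178.00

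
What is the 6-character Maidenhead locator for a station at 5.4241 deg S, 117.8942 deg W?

DI14bn

Shift to the Maidenhead origin (180°W, 90°S): lon 62.1058, lat 84.5759.
Field: 62.1058/20 → 3 → D, 84.5759/10 → 8 → I; chars DI.
Square: 2.1058/2 → 1, 4.5759/1 → 4; chars 14.
Subsquare: 0.1058/0.0833333 → 1 → b, 0.5759/0.0416667 → 13 → n; chars bn.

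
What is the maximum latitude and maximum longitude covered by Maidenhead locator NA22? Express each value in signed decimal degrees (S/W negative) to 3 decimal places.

Field N=13, A=0: +13·20° lon, +0·10° lat → SW at lon 80°, lat -90°.
Square 2, 2: +2·2° lon, +2·1° lat → SW at lon 84°, lat -88°.
Cell spans 2° lon × 1° lat. NE corner is SW corner plus one full cell.
latitude -87.000, longitude 86.000.

-87.000, 86.000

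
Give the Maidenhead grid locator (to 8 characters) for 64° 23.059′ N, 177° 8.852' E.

RP84nj72

Shift to the Maidenhead origin (180°W, 90°S): lon 357.14753, lat 154.38432.
Field: 357.14753/20 → 17 → R, 154.38432/10 → 15 → P; chars RP.
Square: 17.14753/2 → 8, 4.38432/1 → 4; chars 84.
Subsquare: 1.14753/0.0833333 → 13 → n, 0.38432/0.0416667 → 9 → j; chars nj.
Extended square: 0.06420/0.00833333 → 7, 0.00932/0.00416667 → 2; chars 72.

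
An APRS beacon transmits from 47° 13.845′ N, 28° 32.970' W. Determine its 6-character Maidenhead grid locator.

Offset from 180°W / 90°S: lon 151.4505°, lat 137.2308°.
Field (20°×10°, letters A–R): lon ⌊151.4505/20⌋ = 7 → H; lat ⌊137.2308/10⌋ = 13 → N.
Square (2°×1°, digits 0–9): lon ⌊11.4505/2⌋ = 5; lat ⌊7.2308/1⌋ = 7.
Subsquare (5′×2.5′, letters a–x): lon ⌊1.4505/0.0833333⌋ = 17 → r; lat ⌊0.2308/0.0416667⌋ = 5 → f.

HN57rf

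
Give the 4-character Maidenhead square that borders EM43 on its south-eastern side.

EM52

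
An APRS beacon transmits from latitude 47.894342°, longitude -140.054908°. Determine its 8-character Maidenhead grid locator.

BN97xv34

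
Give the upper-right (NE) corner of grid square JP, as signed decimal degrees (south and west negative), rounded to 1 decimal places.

70.0, 20.0

Field J=9, P=15: +9·20° lon, +15·10° lat → SW at lon 0°, lat 60°.
Cell spans 20° lon × 10° lat. NE corner is SW corner plus one full cell.
latitude 70.0, longitude 20.0.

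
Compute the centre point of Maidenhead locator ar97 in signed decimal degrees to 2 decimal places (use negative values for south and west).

87.50, -161.00

Field A=0, R=17: +0·20° lon, +17·10° lat → SW at lon -180°, lat 80°.
Square 9, 7: +9·2° lon, +7·1° lat → SW at lon -162°, lat 87°.
Cell spans 2° lon × 1° lat. Centre is SW corner plus half of each.
latitude 87.50, longitude -161.00.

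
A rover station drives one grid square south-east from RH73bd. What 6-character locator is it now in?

Longitude subsquare b = 1; +1 → 2 = c.
Latitude subsquare d = 3; −1 → 2 = c.

RH73cc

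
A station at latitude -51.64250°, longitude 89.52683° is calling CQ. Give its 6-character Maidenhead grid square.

ND48si

Add 180° to longitude and 90° to latitude: 269.5268, 38.3575.
Field: lon ⌊269.5268/20⌋ = 13 → N; lat ⌊38.3575/10⌋ = 3 → D.
Square: lon ⌊9.5268/2⌋ = 4; lat ⌊8.3575/1⌋ = 8.
Subsquare: lon ⌊1.5268/0.0833333⌋ = 18 → s; lat ⌊0.3575/0.0416667⌋ = 8 → i.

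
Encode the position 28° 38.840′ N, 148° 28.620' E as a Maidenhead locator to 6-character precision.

QL48fp

Add 180° to longitude and 90° to latitude: 328.4770, 118.6473.
Field: lon ⌊328.4770/20⌋ = 16 → Q; lat ⌊118.6473/10⌋ = 11 → L.
Square: lon ⌊8.4770/2⌋ = 4; lat ⌊8.6473/1⌋ = 8.
Subsquare: lon ⌊0.4770/0.0833333⌋ = 5 → f; lat ⌊0.6473/0.0416667⌋ = 15 → p.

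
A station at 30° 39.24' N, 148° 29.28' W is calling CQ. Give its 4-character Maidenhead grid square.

Add 180° to longitude and 90° to latitude: 31.51, 120.65.
Field (20°×10°, letters A–R): 31.51/20 → 1 → B, 120.65/10 → 12 → M; chars BM.
Square (2°×1°, digits 0–9): 11.51/2 → 5, 0.65/1 → 0; chars 50.

BM50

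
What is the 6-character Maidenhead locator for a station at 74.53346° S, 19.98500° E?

Add 180° to longitude and 90° to latitude: 199.9850, 15.4665.
Field: lon ⌊199.9850/20⌋ = 9 → J; lat ⌊15.4665/10⌋ = 1 → B.
Square: lon ⌊19.9850/2⌋ = 9; lat ⌊5.4665/1⌋ = 5.
Subsquare: lon ⌊1.9850/0.0833333⌋ = 23 → x; lat ⌊0.4665/0.0416667⌋ = 11 → l.

JB95xl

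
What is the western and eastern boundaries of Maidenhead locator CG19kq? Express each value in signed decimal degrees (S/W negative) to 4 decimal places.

-137.1667, -137.0833

Field C=2, G=6: +2·20° lon, +6·10° lat → SW at lon -140°, lat -30°.
Square 1, 9: +1·2° lon, +9·1° lat → SW at lon -138°, lat -21°.
Subsquare k=10, q=16: +10·0.0833333° lon, +16·0.0416667° lat → SW at lon -137.167°, lat -20.3333°.
Cell spans 0.0833333° lon × 0.0416667° lat.
west -137.1667, east -137.0833.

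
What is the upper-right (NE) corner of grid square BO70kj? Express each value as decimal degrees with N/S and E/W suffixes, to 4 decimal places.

50.4167° N, 145.0833° W

Field B=1, O=14: +1·20° lon, +14·10° lat → SW at lon -160°, lat 50°.
Square 7, 0: +7·2° lon, +0·1° lat → SW at lon -146°, lat 50°.
Subsquare k=10, j=9: +10·0.0833333° lon, +9·0.0416667° lat → SW at lon -145.167°, lat 50.375°.
Cell spans 0.0833333° lon × 0.0416667° lat. NE corner is SW corner plus one full cell.
latitude 50.4167° N, longitude 145.0833° W.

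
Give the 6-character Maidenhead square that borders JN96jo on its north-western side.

JN96ip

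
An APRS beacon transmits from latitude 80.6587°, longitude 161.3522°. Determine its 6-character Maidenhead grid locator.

RR00qp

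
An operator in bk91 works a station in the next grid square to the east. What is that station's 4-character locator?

CK01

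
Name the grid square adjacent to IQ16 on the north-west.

IQ07

Longitude square 1; −1 → 0.
Latitude square 6; +1 → 7.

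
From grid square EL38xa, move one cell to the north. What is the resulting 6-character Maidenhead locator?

Latitude subsquare a = 0; +1 → 1 = b.
The longitude characters are unchanged.

EL38xb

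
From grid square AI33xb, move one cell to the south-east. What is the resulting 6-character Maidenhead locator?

Longitude subsquare x = 23; +1 → 24, wraps to 0 = a, carry into square.
Longitude square 3; +1 → 4.
Latitude subsquare b = 1; −1 → 0 = a.

AI43aa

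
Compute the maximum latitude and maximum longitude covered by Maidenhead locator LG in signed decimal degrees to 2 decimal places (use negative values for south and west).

-20.00, 60.00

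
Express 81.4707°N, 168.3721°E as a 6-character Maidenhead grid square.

RR41el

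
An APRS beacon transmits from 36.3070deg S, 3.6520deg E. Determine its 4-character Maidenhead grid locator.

JF13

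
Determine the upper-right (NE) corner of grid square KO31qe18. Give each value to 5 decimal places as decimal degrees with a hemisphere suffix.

Field K=10, O=14: +10·20° lon, +14·10° lat → SW at lon 20°, lat 50°.
Square 3, 1: +3·2° lon, +1·1° lat → SW at lon 26°, lat 51°.
Subsquare q=16, e=4: +16·0.0833333° lon, +4·0.0416667° lat → SW at lon 27.3333°, lat 51.1667°.
Extended square 1, 8: +1·0.00833333° lon, +8·0.00416667° lat → SW at lon 27.3417°, lat 51.2°.
Cell spans 0.00833333° lon × 0.00416667° lat. NE corner is SW corner plus one full cell.
latitude 51.20417° N, longitude 27.35000° E.

51.20417° N, 27.35000° E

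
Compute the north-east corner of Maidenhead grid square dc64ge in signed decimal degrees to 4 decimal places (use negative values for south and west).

Field D=3, C=2: +3·20° lon, +2·10° lat → SW at lon -120°, lat -70°.
Square 6, 4: +6·2° lon, +4·1° lat → SW at lon -108°, lat -66°.
Subsquare g=6, e=4: +6·0.0833333° lon, +4·0.0416667° lat → SW at lon -107.5°, lat -65.8333°.
Cell spans 0.0833333° lon × 0.0416667° lat. NE corner is SW corner plus one full cell.
latitude -65.7917, longitude -107.4167.

-65.7917, -107.4167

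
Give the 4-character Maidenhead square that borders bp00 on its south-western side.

AO99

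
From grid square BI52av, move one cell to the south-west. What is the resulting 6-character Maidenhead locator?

BI42xu

Longitude subsquare a = 0; −1 → -1, wraps to 23 = x, carry into square.
Longitude square 5; −1 → 4.
Latitude subsquare v = 21; −1 → 20 = u.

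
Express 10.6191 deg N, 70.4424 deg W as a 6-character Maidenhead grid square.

FK40so

Add 180° to longitude and 90° to latitude: 109.5576, 100.6191.
Field: lon ⌊109.5576/20⌋ = 5 → F; lat ⌊100.6191/10⌋ = 10 → K.
Square: lon ⌊9.5576/2⌋ = 4; lat ⌊0.6191/1⌋ = 0.
Subsquare: lon ⌊1.5576/0.0833333⌋ = 18 → s; lat ⌊0.6191/0.0416667⌋ = 14 → o.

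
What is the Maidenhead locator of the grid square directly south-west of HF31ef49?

HF31ef38

Longitude extended square 4; −1 → 3.
Latitude extended square 9; −1 → 8.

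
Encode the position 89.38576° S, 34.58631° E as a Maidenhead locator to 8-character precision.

Add 180° to longitude and 90° to latitude: 214.58631, 0.61424.
Field: 214.58631/20 → 10 → K, 0.61424/10 → 0 → A; chars KA.
Square: 14.58631/2 → 7, 0.61424/1 → 0; chars 70.
Subsquare: 0.58631/0.0833333 → 7 → h, 0.61424/0.0416667 → 14 → o; chars ho.
Extended square: 0.00298/0.00833333 → 0, 0.03091/0.00416667 → 7; chars 07.

KA70ho07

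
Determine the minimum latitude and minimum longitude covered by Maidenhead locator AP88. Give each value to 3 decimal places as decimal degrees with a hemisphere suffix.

Field A=0, P=15: +0·20° lon, +15·10° lat → SW at lon -180°, lat 60°.
Square 8, 8: +8·2° lon, +8·1° lat → SW at lon -164°, lat 68°.
latitude 68.000° N, longitude 164.000° W.

68.000° N, 164.000° W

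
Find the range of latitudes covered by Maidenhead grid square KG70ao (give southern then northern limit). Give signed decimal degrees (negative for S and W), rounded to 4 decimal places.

-29.4167, -29.3750

Field K=10, G=6: +10·20° lon, +6·10° lat → SW at lon 20°, lat -30°.
Square 7, 0: +7·2° lon, +0·1° lat → SW at lon 34°, lat -30°.
Subsquare a=0, o=14: +0·0.0833333° lon, +14·0.0416667° lat → SW at lon 34°, lat -29.4167°.
Cell spans 0.0833333° lon × 0.0416667° lat.
south -29.4167, north -29.3750.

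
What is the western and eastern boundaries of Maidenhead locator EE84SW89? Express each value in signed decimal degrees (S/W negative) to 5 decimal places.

-82.43333, -82.42500

Field E=4, E=4: +4·20° lon, +4·10° lat → SW at lon -100°, lat -50°.
Square 8, 4: +8·2° lon, +4·1° lat → SW at lon -84°, lat -46°.
Subsquare s=18, w=22: +18·0.0833333° lon, +22·0.0416667° lat → SW at lon -82.5°, lat -45.0833°.
Extended square 8, 9: +8·0.00833333° lon, +9·0.00416667° lat → SW at lon -82.4333°, lat -45.0458°.
Cell spans 0.00833333° lon × 0.00416667° lat.
west -82.43333, east -82.42500.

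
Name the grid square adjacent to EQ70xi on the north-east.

EQ80aj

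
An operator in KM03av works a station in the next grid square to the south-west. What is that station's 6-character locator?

JM93xu

Longitude subsquare a = 0; −1 → -1, wraps to 23 = x, carry into square.
Longitude square 0; −1 → -1, wraps to 9, carry into field.
Longitude field K = 10; −1 → 9 = J.
Latitude subsquare v = 21; −1 → 20 = u.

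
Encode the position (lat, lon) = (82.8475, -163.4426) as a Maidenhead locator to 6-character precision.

Offset from 180°W / 90°S: lon 16.5574°, lat 172.8475°.
Field: 16.5574/20 → 0 → A, 172.8475/10 → 17 → R; chars AR.
Square: 16.5574/2 → 8, 2.8475/1 → 2; chars 82.
Subsquare: 0.5574/0.0833333 → 6 → g, 0.8475/0.0416667 → 20 → u; chars gu.

AR82gu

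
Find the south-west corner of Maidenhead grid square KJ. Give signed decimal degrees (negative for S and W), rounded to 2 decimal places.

Field K=10, J=9: +10·20° lon, +9·10° lat → SW at lon 20°, lat 0°.
latitude 0.00, longitude 20.00.

0.00, 20.00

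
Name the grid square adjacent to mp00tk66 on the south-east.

MP00tk75

Longitude extended square 6; +1 → 7.
Latitude extended square 6; −1 → 5.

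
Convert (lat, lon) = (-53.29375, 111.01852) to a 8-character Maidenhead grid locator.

Add 180° to longitude and 90° to latitude: 291.01852, 36.70625.
Field: lon ⌊291.01852/20⌋ = 14 → O; lat ⌊36.70625/10⌋ = 3 → D.
Square: lon ⌊11.01852/2⌋ = 5; lat ⌊6.70625/1⌋ = 6.
Subsquare: lon ⌊1.01852/0.0833333⌋ = 12 → m; lat ⌊0.70625/0.0416667⌋ = 16 → q.
Extended square: lon ⌊0.01852/0.00833333⌋ = 2; lat ⌊0.03958/0.00416667⌋ = 9.

OD56mq29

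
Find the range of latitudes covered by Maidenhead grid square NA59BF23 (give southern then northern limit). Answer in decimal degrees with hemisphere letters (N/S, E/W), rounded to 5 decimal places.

80.77917° S, 80.77500° S

Field N=13, A=0: +13·20° lon, +0·10° lat → SW at lon 80°, lat -90°.
Square 5, 9: +5·2° lon, +9·1° lat → SW at lon 90°, lat -81°.
Subsquare b=1, f=5: +1·0.0833333° lon, +5·0.0416667° lat → SW at lon 90.0833°, lat -80.7917°.
Extended square 2, 3: +2·0.00833333° lon, +3·0.00416667° lat → SW at lon 90.1°, lat -80.7792°.
Cell spans 0.00833333° lon × 0.00416667° lat.
south 80.77917° S, north 80.77500° S.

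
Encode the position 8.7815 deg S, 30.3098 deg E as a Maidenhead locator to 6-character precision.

KI51df

Add 180° to longitude and 90° to latitude: 210.3098, 81.2185.
Field (20°×10°, letters A–R): lon ⌊210.3098/20⌋ = 10 → K; lat ⌊81.2185/10⌋ = 8 → I.
Square (2°×1°, digits 0–9): lon ⌊10.3098/2⌋ = 5; lat ⌊1.2185/1⌋ = 1.
Subsquare (5′×2.5′, letters a–x): lon ⌊0.3098/0.0833333⌋ = 3 → d; lat ⌊0.2185/0.0416667⌋ = 5 → f.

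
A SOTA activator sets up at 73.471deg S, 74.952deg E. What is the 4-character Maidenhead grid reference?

Shift to the Maidenhead origin (180°W, 90°S): lon 254.95, lat 16.53.
Field: lon ⌊254.95/20⌋ = 12 → M; lat ⌊16.53/10⌋ = 1 → B.
Square: lon ⌊14.95/2⌋ = 7; lat ⌊6.53/1⌋ = 6.

MB76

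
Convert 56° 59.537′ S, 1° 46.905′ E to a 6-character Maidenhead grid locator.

JD03va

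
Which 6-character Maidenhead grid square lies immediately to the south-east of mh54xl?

MH64ak

Longitude subsquare x = 23; +1 → 24, wraps to 0 = a, carry into square.
Longitude square 5; +1 → 6.
Latitude subsquare l = 11; −1 → 10 = k.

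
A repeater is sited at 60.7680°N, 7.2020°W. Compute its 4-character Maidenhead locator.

Offset from 180°W / 90°S: lon 172.80°, lat 150.77°.
Field: 172.80/20 → 8 → I, 150.77/10 → 15 → P; chars IP.
Square: 12.80/2 → 6, 0.77/1 → 0; chars 60.

IP60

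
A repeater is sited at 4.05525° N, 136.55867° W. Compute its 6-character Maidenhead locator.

Offset from 180°W / 90°S: lon 43.4413°, lat 94.0553°.
Field: 43.4413/20 → 2 → C, 94.0553/10 → 9 → J; chars CJ.
Square: 3.4413/2 → 1, 4.0553/1 → 4; chars 14.
Subsquare: 1.4413/0.0833333 → 17 → r, 0.0553/0.0416667 → 1 → b; chars rb.

CJ14rb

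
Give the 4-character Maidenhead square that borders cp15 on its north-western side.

CP06

Longitude square 1; −1 → 0.
Latitude square 5; +1 → 6.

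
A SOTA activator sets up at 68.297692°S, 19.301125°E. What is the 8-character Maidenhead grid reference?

JC91pq68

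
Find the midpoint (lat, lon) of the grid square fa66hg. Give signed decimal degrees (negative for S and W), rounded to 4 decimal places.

Field F=5, A=0: +5·20° lon, +0·10° lat → SW at lon -80°, lat -90°.
Square 6, 6: +6·2° lon, +6·1° lat → SW at lon -68°, lat -84°.
Subsquare h=7, g=6: +7·0.0833333° lon, +6·0.0416667° lat → SW at lon -67.4167°, lat -83.75°.
Cell spans 0.0833333° lon × 0.0416667° lat. Centre is SW corner plus half of each.
latitude -83.7292, longitude -67.3750.

-83.7292, -67.3750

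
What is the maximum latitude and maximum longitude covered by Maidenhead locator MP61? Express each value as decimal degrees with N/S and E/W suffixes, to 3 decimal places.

62.000° N, 74.000° E

Field M=12, P=15: +12·20° lon, +15·10° lat → SW at lon 60°, lat 60°.
Square 6, 1: +6·2° lon, +1·1° lat → SW at lon 72°, lat 61°.
Cell spans 2° lon × 1° lat. NE corner is SW corner plus one full cell.
latitude 62.000° N, longitude 74.000° E.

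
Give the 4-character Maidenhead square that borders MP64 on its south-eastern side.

MP73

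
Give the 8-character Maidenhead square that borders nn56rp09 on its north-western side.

Longitude extended square 0; −1 → -1, wraps to 9, carry into subsquare.
Longitude subsquare r = 17; −1 → 16 = q.
Latitude extended square 9; +1 → 10, wraps to 0, carry into subsquare.
Latitude subsquare p = 15; +1 → 16 = q.

NN56qq90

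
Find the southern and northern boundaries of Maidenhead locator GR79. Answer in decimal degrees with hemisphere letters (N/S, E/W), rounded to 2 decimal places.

89.00° N, 90.00° N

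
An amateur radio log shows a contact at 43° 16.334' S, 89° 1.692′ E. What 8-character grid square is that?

NE46mr34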